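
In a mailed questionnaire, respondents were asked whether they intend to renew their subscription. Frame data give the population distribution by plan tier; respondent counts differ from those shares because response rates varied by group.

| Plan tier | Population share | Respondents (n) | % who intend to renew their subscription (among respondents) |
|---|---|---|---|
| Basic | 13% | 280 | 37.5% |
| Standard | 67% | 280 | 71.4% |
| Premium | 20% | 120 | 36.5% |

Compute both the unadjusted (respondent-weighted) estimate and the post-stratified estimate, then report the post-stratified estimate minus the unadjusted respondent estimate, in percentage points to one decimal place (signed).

Without adjustment, the pooled respondent share is:
  (280/680)×37.5 + (280/680)×71.4 + (120/680)×36.5 = 51.2824%
Post-stratified estimate weights by population shares:
  0.13×37.5 + 0.67×71.4 + 0.2×36.5 = 60.013%
Difference = 60.013 − 51.2824 = 8.7306 pp.

+8.7 percentage points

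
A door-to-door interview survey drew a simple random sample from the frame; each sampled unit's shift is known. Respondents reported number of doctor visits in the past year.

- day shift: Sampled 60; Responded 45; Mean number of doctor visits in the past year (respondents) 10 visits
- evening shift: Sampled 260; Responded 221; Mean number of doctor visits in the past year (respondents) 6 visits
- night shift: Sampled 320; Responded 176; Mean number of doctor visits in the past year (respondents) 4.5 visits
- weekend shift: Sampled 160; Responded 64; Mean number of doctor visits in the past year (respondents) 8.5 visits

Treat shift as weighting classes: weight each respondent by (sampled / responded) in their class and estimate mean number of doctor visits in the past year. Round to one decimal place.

6.2

Class response rates: day shift 45/60 = 75%, evening shift 221/260 = 85%, night shift 176/320 = 55%, weekend shift 64/160 = 40%.
Weighting each respondent by the inverse class response rate inflates each class back to its sampled size, so the class weight is n_sampled:
  day shift: 60 × 10 = 600
  evening shift: 260 × 6 = 1560
  night shift: 320 × 4.5 = 1440
  weekend shift: 160 × 8.5 = 1360
Adjusted estimate = 4960 / 800 = 6.2 → 6.2.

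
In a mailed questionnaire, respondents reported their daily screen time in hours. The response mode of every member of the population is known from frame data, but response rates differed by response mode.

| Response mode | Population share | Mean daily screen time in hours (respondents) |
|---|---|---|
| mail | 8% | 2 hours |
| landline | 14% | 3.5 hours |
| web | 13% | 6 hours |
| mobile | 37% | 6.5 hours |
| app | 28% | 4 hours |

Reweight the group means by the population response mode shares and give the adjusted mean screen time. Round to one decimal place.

5.0

Reweight to the known response mode distribution:
  mail: 0.08 × 2 = 0.16
  landline: 0.14 × 3.5 = 0.49
  web: 0.13 × 6 = 0.78
  mobile: 0.37 × 6.5 = 2.405
  app: 0.28 × 4 = 1.12
Post-stratified estimate = 4.955 → 5.0.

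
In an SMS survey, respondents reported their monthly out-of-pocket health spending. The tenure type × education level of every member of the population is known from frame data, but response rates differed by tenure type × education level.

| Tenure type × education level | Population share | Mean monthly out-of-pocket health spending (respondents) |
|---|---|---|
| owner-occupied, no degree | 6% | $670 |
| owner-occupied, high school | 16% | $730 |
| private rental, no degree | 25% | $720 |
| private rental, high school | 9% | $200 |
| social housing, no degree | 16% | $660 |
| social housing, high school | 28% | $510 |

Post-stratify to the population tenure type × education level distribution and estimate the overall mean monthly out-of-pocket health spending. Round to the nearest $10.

$600

Each cell contributes population-share × respondent value:
  owner-occupied, no degree: 0.06 × 670 = 40.2
  owner-occupied, high school: 0.16 × 730 = 116.8
  private rental, no degree: 0.25 × 720 = 180
  private rental, high school: 0.09 × 200 = 18
  social housing, no degree: 0.16 × 660 = 105.6
  social housing, high school: 0.28 × 510 = 142.8
Post-stratified estimate = 603.4 → $600.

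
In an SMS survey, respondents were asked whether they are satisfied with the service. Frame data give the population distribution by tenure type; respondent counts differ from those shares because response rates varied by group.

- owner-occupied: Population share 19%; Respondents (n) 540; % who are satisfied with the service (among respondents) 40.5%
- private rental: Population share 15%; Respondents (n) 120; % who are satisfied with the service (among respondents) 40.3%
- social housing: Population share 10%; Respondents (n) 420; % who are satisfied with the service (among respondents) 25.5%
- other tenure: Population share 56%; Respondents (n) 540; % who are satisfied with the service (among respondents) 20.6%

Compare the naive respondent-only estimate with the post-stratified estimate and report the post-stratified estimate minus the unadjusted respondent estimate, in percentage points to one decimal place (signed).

-2.1 percentage points

Without adjustment, the pooled respondent share is:
  (540/1620)×40.5 + (120/1620)×40.3 + (420/1620)×25.5 + (540/1620)×20.6 = 29.963%
Post-stratified estimate weights by population shares:
  0.19×40.5 + 0.15×40.3 + 0.1×25.5 + 0.56×20.6 = 27.826%
Difference = 27.826 − 29.963 = -2.137 pp.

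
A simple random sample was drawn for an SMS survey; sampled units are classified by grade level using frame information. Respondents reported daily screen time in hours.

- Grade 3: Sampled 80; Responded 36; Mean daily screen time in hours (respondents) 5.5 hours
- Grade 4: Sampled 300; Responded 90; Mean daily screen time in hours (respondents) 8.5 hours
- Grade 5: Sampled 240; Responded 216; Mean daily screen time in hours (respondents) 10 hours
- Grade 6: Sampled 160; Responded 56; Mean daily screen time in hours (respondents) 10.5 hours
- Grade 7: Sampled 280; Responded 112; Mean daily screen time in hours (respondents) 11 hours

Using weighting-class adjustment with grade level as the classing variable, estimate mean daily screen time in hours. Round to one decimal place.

Response rates by class: Grade 3 36/80 = 45%, Grade 4 90/300 = 30%, Grade 5 216/240 = 90%, Grade 6 56/160 = 35%, Grade 7 112/280 = 40%.
Each respondent's weight = sampled/responded in their class; summing within a class gives n_sampled, so:
  Grade 3: 80 × 5.5 = 440
  Grade 4: 300 × 8.5 = 2550
  Grade 5: 240 × 10 = 2400
  Grade 6: 160 × 10.5 = 1680
  Grade 7: 280 × 11 = 3080
Adjusted estimate = 10,150 / 1,060 = 9.57547 → 9.6.

9.6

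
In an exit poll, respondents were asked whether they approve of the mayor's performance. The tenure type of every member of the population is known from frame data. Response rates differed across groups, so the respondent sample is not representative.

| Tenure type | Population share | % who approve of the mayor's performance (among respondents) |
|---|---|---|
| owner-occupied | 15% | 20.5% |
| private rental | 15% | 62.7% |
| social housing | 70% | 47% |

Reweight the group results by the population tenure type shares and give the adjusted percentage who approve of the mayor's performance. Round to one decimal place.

45.4%

Reweight to the known tenure type distribution:
  owner-occupied: 0.15 × 20.5 = 3.075
  private rental: 0.15 × 62.7 = 9.405
  social housing: 0.7 × 47 = 32.9
Post-stratified estimate = 45.38 → 45.4%.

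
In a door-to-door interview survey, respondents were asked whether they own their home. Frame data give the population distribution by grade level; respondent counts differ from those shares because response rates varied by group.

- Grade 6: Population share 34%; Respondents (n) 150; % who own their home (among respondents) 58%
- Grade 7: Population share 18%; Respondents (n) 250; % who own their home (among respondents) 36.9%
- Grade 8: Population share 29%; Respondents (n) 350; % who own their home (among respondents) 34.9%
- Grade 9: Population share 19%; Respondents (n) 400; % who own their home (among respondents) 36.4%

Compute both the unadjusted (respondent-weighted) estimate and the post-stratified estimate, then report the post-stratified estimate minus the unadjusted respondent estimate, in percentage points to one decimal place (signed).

Unadjusted (pooled respondent) estimate weights by respondent counts:
  (150/1150)×58 + (250/1150)×36.9 + (350/1150)×34.9 + (400/1150)×36.4 = 38.8696%
Post-stratified estimate weights by population shares:
  0.34×58 + 0.18×36.9 + 0.29×34.9 + 0.19×36.4 = 43.399%
Difference = 43.399 − 38.8696 = 4.5294 pp.

+4.5 percentage points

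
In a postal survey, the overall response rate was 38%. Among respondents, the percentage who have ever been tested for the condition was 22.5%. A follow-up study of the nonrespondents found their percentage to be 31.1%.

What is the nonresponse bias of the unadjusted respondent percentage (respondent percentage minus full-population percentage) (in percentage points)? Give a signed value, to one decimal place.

-5.3 percentage points

Nonresponse fraction = 1 − 0.38 = 0.62.
Bias = (nonresponse fraction) × (respondent percentage − nonrespondent percentage)
     = 0.62 × (22.5 − 31.1) = 0.62 × -8.6 = -5.332.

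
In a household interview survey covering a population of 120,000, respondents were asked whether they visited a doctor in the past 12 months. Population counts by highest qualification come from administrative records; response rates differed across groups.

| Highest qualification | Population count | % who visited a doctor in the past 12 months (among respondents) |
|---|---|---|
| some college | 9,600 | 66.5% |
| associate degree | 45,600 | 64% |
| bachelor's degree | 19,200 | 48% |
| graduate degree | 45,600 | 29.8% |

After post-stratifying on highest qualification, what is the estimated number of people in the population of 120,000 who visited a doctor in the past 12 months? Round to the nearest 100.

Each cell contributes its population count × the respondent rate:
  some college: 9,600 × 66.5% = 6384
  associate degree: 45,600 × 64% = 29,184
  bachelor's degree: 19,200 × 48% = 9216
  graduate degree: 45,600 × 29.8% = 13588.8
Estimated total = 58372.8 → 58,400.

58,400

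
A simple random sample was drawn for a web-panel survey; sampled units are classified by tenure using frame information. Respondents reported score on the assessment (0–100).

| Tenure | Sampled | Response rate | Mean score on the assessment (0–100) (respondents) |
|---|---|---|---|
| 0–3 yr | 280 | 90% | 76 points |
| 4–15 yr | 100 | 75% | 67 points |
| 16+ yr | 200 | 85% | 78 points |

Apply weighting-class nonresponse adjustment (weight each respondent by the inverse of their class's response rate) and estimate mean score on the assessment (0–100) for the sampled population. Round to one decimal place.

Inverse-response-rate weighting restores each class to its sampled count, so class totals weight by n_sampled:
  0–3 yr: 280 × 76 = 21,280
  4–15 yr: 100 × 67 = 6700
  16+ yr: 200 × 78 = 15,600
Adjusted estimate = 43,580 / 580 = 75.1379 → 75.1.

75.1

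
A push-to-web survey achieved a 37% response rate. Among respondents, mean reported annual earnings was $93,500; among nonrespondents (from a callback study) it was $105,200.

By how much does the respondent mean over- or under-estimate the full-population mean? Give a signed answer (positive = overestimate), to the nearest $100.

Nonresponse fraction = 1 − 0.37 = 0.63.
Bias = (nonresponse fraction) × (respondent mean − nonrespondent mean)
     = 0.63 × (93,500 − 105,200) = 0.63 × -11,700 = -7371.

-$7,400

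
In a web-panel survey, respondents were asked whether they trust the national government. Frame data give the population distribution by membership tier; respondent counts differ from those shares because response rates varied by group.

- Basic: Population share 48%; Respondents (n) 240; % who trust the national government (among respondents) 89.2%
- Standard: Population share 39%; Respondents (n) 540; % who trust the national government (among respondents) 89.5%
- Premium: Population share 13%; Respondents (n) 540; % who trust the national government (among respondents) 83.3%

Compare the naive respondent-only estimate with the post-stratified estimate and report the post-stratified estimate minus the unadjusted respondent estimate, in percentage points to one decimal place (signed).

+1.6 percentage points

Without adjustment, the pooled respondent share is:
  (240/1320)×89.2 + (540/1320)×89.5 + (540/1320)×83.3 = 86.9091%
Reweighting by population membership tier shares:
  0.48×89.2 + 0.39×89.5 + 0.13×83.3 = 88.55%
Difference = 88.55 − 86.9091 = 1.6409 pp.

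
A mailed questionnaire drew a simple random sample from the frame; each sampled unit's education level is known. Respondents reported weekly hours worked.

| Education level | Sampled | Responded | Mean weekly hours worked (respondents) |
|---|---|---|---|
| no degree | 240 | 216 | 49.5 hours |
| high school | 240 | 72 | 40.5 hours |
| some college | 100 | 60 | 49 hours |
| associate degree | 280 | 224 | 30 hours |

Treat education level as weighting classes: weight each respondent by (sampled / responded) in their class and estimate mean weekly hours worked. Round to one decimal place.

40.6

Response rates by class: no degree 216/240 = 90%, high school 72/240 = 30%, some college 60/100 = 60%, associate degree 224/280 = 80%.
Weighting each respondent by the inverse class response rate inflates each class back to its sampled size, so the class weight is n_sampled:
  no degree: 240 × 49.5 = 11,880
  high school: 240 × 40.5 = 9720
  some college: 100 × 49 = 4900
  associate degree: 280 × 30 = 8400
Adjusted estimate = 34,900 / 860 = 40.5814 → 40.6.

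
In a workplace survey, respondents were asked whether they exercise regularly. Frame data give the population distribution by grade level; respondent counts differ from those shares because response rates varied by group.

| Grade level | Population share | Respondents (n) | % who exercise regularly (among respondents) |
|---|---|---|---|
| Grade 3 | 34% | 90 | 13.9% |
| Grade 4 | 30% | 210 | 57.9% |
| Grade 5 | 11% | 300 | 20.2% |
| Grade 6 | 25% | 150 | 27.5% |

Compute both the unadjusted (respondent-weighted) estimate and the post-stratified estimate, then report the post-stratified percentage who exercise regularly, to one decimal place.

31.2%

Unadjusted (pooled respondent) estimate weights by respondent counts:
  (90/750)×13.9 + (210/750)×57.9 + (300/750)×20.2 + (150/750)×27.5 = 31.46%
Reweighting by population grade level shares:
  0.34×13.9 + 0.3×57.9 + 0.11×20.2 + 0.25×27.5 = 31.193%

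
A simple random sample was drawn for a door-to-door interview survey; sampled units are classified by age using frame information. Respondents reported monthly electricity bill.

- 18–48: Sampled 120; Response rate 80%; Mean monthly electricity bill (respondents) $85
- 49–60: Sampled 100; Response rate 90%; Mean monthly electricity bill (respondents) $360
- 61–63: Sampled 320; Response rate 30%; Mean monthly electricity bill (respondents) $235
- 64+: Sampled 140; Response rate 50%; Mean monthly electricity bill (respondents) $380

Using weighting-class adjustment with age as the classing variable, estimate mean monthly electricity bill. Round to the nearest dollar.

$257

Inverse-response-rate weighting restores each class to its sampled count, so class totals weight by n_sampled:
  18–48: 120 × 85 = 10,200
  49–60: 100 × 360 = 36,000
  61–63: 320 × 235 = 75,200
  64+: 140 × 380 = 53,200
Adjusted estimate = 174,600 / 680 = 256.765 → $257.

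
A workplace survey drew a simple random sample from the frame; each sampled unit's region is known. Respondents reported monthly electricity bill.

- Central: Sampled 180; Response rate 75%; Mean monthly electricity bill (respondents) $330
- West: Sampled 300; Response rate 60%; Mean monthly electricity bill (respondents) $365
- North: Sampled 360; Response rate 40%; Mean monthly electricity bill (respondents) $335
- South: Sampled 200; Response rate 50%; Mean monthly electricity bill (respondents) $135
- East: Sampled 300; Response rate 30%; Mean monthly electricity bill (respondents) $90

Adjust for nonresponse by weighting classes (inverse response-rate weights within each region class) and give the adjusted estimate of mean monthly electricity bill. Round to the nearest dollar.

$256

Weighting each respondent by the inverse class response rate inflates each class back to its sampled size, so the class weight is n_sampled:
  Central: 180 × 330 = 59,400
  West: 300 × 365 = 109,500
  North: 360 × 335 = 120,600
  South: 200 × 135 = 27,000
  East: 300 × 90 = 27,000
Adjusted estimate = 343,500 / 1,340 = 256.343 → $256.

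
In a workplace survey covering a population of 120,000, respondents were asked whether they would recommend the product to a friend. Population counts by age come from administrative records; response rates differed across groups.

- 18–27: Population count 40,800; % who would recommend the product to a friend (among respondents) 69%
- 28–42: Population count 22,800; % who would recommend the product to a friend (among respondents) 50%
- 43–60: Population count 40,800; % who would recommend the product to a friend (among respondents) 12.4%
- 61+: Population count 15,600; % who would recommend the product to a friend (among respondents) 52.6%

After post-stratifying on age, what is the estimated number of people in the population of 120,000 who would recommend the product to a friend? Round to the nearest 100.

52,800

Apply each group's respondent rate to its population count:
  18–27: 40,800 × 69% = 28,152
  28–42: 22,800 × 50% = 11,400
  43–60: 40,800 × 12.4% = 5059.2
  61+: 15,600 × 52.6% = 8205.6
Estimated total = 52816.8 → 52,800.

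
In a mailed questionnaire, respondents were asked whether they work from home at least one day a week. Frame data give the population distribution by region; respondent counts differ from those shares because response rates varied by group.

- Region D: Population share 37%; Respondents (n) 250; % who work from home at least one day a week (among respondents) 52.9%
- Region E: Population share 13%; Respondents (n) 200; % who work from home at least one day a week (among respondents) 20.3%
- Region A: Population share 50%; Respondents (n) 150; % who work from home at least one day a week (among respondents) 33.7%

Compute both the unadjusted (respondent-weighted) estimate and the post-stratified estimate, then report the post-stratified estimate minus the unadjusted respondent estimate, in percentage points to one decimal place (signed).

Without adjustment, the pooled respondent share is:
  (250/600)×52.9 + (200/600)×20.3 + (150/600)×33.7 = 37.2333%
Post-stratifying to population shares instead:
  0.37×52.9 + 0.13×20.3 + 0.5×33.7 = 39.062%
Difference = 39.062 − 37.2333 = 1.8287 pp.

+1.8 percentage points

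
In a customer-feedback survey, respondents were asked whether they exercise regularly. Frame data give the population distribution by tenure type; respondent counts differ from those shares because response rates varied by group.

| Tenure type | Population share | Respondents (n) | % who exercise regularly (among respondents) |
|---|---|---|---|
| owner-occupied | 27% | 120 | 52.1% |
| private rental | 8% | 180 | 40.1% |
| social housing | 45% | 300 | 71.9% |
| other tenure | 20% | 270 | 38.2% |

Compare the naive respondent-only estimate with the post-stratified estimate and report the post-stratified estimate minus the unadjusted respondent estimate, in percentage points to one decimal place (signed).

Without adjustment, the pooled respondent share is:
  (120/870)×52.1 + (180/870)×40.1 + (300/870)×71.9 + (270/870)×38.2 = 52.131%
Reweighting by population tenure type shares:
  0.27×52.1 + 0.08×40.1 + 0.45×71.9 + 0.2×38.2 = 57.27%
Difference = 57.27 − 52.131 = 5.139 pp.

+5.1 percentage points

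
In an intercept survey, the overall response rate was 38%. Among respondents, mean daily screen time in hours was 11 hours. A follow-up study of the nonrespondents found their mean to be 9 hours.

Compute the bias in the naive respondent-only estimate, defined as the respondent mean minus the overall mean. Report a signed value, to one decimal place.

+1.2

Nonresponse fraction = 1 − 0.38 = 0.62.
Bias = (nonresponse fraction) × (respondent mean − nonrespondent mean)
     = 0.62 × (11 − 9) = 0.62 × 2 = 1.24.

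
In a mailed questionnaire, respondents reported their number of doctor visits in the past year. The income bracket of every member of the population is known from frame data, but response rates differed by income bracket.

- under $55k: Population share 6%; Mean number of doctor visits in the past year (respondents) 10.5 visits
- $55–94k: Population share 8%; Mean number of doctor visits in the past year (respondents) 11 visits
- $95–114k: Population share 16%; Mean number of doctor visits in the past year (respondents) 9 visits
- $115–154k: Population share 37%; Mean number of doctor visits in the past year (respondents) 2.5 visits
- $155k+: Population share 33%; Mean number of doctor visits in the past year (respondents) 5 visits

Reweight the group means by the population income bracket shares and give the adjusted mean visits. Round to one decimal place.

5.5

Weight each group's respondent value by its population share:
  under $55k: 0.06 × 10.5 = 0.63
  $55–94k: 0.08 × 11 = 0.88
  $95–114k: 0.16 × 9 = 1.44
  $115–154k: 0.37 × 2.5 = 0.925
  $155k+: 0.33 × 5 = 1.65
Post-stratified estimate = 5.525 → 5.5.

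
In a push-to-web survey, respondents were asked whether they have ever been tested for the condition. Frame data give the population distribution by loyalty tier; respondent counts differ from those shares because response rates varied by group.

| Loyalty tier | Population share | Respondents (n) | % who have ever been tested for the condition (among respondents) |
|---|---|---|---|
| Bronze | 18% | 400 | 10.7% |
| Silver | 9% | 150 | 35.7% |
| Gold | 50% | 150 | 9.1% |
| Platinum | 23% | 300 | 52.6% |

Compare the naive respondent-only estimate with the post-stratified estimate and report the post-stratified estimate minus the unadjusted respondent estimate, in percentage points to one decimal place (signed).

-5.0 percentage points

Naive respondent-only estimate (weights = respondent counts):
  (400/1000)×10.7 + (150/1000)×35.7 + (150/1000)×9.1 + (300/1000)×52.6 = 26.78%
Post-stratified estimate weights by population shares:
  0.18×10.7 + 0.09×35.7 + 0.5×9.1 + 0.23×52.6 = 21.787%
Difference = 21.787 − 26.78 = -4.993 pp.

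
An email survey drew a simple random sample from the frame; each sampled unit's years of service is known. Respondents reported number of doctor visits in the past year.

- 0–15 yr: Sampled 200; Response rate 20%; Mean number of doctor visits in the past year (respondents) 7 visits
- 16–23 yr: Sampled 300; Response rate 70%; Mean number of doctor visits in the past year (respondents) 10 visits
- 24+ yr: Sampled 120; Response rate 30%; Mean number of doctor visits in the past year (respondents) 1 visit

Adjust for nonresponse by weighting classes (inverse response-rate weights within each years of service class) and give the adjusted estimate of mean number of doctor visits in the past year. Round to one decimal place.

7.3

Weighting each respondent by the inverse class response rate inflates each class back to its sampled size, so the class weight is n_sampled:
  0–15 yr: 200 × 7 = 1400
  16–23 yr: 300 × 10 = 3000
  24+ yr: 120 × 1 = 120
Adjusted estimate = 4520 / 620 = 7.29032 → 7.3.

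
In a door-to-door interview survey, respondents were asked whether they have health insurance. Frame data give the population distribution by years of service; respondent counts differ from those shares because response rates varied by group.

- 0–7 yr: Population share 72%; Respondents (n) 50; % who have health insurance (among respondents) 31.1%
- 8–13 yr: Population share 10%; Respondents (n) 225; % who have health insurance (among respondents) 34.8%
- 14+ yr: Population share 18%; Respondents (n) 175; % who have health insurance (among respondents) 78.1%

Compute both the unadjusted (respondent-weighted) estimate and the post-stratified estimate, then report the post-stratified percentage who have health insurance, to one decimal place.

Naive respondent-only estimate (weights = respondent counts):
  (50/450)×31.1 + (225/450)×34.8 + (175/450)×78.1 = 51.2278%
Post-stratified estimate weights by population shares:
  0.72×31.1 + 0.1×34.8 + 0.18×78.1 = 39.93%

39.9%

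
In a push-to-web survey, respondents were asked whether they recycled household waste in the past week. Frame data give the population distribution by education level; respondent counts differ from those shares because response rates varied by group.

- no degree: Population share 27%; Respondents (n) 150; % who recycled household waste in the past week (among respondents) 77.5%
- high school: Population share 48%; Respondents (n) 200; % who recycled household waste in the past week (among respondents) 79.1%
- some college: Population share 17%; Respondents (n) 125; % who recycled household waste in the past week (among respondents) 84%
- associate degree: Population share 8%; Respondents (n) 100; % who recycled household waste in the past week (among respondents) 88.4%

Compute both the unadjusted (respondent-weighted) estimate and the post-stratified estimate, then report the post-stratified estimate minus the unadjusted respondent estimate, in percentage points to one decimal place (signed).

Unadjusted (pooled respondent) estimate weights by respondent counts:
  (150/575)×77.5 + (200/575)×79.1 + (125/575)×84 + (100/575)×88.4 = 81.3652%
Reweighting by population education level shares:
  0.27×77.5 + 0.48×79.1 + 0.17×84 + 0.08×88.4 = 80.245%
Difference = 80.245 − 81.3652 = -1.1202 pp.

-1.1 percentage points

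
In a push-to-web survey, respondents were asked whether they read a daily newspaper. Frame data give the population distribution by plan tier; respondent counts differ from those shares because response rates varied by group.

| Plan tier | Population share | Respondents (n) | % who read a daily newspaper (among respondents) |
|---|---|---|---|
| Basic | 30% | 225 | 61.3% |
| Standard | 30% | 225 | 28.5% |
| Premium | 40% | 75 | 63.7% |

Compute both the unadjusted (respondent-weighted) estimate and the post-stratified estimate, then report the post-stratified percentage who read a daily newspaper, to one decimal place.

52.4%

Without adjustment, the pooled respondent share is:
  (225/525)×61.3 + (225/525)×28.5 + (75/525)×63.7 = 47.5857%
Post-stratified estimate weights by population shares:
  0.3×61.3 + 0.3×28.5 + 0.4×63.7 = 52.42%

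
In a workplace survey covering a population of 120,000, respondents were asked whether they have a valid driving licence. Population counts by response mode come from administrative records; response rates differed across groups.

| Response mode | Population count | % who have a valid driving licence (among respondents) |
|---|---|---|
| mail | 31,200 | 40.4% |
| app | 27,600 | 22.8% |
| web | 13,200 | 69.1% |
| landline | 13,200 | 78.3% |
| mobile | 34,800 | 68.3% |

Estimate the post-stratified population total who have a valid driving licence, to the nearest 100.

62,100

Estimated count per cell = population count × respondent percentage:
  mail: 31,200 × 40.4% = 12604.8
  app: 27,600 × 22.8% = 6292.8
  web: 13,200 × 69.1% = 9121.2
  landline: 13,200 × 78.3% = 10335.6
  mobile: 34,800 × 68.3% = 23768.4
Estimated total = 62122.8 → 62,100.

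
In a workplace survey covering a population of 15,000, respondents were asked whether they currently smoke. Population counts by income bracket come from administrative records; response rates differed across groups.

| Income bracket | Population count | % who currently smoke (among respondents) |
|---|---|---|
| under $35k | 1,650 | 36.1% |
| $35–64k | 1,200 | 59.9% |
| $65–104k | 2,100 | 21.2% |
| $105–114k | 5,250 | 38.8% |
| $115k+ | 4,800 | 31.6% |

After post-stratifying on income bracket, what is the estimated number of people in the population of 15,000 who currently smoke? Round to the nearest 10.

Estimated count per cell = population count × respondent percentage:
  under $35k: 1,650 × 36.1% = 595.65
  $35–64k: 1,200 × 59.9% = 718.8
  $65–104k: 2,100 × 21.2% = 445.2
  $105–114k: 5,250 × 38.8% = 2037
  $115k+: 4,800 × 31.6% = 1516.8
Estimated total = 5313.45 → 5,310.

5,310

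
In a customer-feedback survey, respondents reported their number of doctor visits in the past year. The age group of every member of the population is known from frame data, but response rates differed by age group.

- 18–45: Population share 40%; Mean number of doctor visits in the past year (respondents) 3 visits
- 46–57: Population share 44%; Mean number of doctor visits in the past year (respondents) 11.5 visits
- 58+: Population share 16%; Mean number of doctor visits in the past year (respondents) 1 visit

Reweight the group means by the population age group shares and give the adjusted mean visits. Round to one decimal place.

Post-stratification weights by population share, not respondent share:
  18–45: 0.4 × 3 = 1.2
  46–57: 0.44 × 11.5 = 5.06
  58+: 0.16 × 1 = 0.16
Post-stratified estimate = 6.42 → 6.4.

6.4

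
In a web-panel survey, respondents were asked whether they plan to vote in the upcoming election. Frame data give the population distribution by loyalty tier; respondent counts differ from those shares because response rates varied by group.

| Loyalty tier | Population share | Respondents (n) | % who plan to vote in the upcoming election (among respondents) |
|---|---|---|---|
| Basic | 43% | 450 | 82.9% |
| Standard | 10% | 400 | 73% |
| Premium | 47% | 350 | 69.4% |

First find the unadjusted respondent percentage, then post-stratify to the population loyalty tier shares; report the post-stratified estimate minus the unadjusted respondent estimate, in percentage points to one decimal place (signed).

-0.1 percentage points

Unadjusted (pooled respondent) estimate weights by respondent counts:
  (450/1200)×82.9 + (400/1200)×73 + (350/1200)×69.4 = 75.6625%
Post-stratifying to population shares instead:
  0.43×82.9 + 0.1×73 + 0.47×69.4 = 75.565%
Difference = 75.565 − 75.6625 = -0.0975 pp.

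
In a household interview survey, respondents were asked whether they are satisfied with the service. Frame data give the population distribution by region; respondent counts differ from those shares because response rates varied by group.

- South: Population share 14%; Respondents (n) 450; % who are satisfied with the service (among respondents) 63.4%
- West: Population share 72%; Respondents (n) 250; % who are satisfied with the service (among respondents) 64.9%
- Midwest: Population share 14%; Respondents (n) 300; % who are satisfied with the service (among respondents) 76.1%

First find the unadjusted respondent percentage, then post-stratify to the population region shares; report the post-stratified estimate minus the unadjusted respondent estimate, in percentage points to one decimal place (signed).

-1.3 percentage points

Without adjustment, the pooled respondent share is:
  (450/1000)×63.4 + (250/1000)×64.9 + (300/1000)×76.1 = 67.585%
Reweighting by population region shares:
  0.14×63.4 + 0.72×64.9 + 0.14×76.1 = 66.258%
Difference = 66.258 − 67.585 = -1.327 pp.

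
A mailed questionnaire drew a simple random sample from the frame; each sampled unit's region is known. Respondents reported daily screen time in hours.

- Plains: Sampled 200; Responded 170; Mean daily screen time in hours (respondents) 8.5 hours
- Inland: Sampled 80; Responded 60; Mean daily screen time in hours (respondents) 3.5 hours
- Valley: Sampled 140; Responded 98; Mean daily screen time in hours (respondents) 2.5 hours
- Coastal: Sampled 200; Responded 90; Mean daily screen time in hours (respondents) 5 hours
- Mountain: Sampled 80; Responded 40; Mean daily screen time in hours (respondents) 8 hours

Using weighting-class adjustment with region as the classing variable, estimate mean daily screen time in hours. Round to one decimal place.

Response rates by class: Plains 170/200 = 85%, Inland 60/80 = 75%, Valley 98/140 = 70%, Coastal 90/200 = 45%, Mountain 40/80 = 50%.
Inverse-response-rate weighting restores each class to its sampled count, so class totals weight by n_sampled:
  Plains: 200 × 8.5 = 1700
  Inland: 80 × 3.5 = 280
  Valley: 140 × 2.5 = 350
  Coastal: 200 × 5 = 1000
  Mountain: 80 × 8 = 640
Adjusted estimate = 3970 / 700 = 5.67143 → 5.7.

5.7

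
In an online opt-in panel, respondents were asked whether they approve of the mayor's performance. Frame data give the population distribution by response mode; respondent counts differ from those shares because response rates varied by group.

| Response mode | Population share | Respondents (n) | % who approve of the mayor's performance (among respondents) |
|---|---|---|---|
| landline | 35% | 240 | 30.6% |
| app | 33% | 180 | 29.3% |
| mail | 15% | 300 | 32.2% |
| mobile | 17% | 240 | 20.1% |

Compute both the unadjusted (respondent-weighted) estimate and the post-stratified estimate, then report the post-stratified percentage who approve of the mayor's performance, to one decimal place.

Unadjusted (pooled respondent) estimate weights by respondent counts:
  (240/960)×30.6 + (180/960)×29.3 + (300/960)×32.2 + (240/960)×20.1 = 28.2312%
Post-stratifying to population shares instead:
  0.35×30.6 + 0.33×29.3 + 0.15×32.2 + 0.17×20.1 = 28.626%

28.6%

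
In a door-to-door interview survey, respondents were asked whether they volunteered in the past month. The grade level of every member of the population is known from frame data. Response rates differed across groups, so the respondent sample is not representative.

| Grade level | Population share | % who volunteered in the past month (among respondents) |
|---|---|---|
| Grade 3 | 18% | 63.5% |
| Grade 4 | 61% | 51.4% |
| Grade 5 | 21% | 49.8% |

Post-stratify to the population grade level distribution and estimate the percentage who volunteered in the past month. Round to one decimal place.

53.2%

Post-stratification weights by population share, not respondent share:
  Grade 3: 0.18 × 63.5 = 11.43
  Grade 4: 0.61 × 51.4 = 31.354
  Grade 5: 0.21 × 49.8 = 10.458
Post-stratified estimate = 53.242 → 53.2%.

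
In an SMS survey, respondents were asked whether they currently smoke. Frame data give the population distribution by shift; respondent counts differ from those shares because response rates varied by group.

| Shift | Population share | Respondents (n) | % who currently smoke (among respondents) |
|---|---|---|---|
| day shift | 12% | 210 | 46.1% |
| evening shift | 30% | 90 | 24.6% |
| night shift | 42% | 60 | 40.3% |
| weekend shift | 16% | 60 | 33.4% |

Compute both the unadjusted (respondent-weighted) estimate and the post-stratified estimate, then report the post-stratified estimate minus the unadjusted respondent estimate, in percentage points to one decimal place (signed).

-3.7 percentage points

Naive respondent-only estimate (weights = respondent counts):
  (210/420)×46.1 + (90/420)×24.6 + (60/420)×40.3 + (60/420)×33.4 = 38.85%
Post-stratified estimate weights by population shares:
  0.12×46.1 + 0.3×24.6 + 0.42×40.3 + 0.16×33.4 = 35.182%
Difference = 35.182 − 38.85 = -3.668 pp.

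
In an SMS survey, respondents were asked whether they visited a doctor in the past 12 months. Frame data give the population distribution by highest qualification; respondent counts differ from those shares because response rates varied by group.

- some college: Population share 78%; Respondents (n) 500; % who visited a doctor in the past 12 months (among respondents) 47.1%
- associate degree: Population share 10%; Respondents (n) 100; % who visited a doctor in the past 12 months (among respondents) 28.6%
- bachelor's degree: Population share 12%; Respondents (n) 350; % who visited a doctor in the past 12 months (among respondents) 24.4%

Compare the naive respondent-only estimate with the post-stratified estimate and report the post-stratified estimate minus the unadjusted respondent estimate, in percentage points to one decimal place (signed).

Naive respondent-only estimate (weights = respondent counts):
  (500/950)×47.1 + (100/950)×28.6 + (350/950)×24.4 = 36.7895%
Post-stratified estimate weights by population shares:
  0.78×47.1 + 0.1×28.6 + 0.12×24.4 = 42.526%
Difference = 42.526 − 36.7895 = 5.7365 pp.

+5.7 percentage points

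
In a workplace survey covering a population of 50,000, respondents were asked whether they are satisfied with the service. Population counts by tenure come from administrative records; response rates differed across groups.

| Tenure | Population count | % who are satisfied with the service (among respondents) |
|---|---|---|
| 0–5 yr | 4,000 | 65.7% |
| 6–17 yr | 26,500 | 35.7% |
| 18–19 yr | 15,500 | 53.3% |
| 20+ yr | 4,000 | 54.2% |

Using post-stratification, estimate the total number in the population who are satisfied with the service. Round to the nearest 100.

Estimated count per cell = population count × respondent percentage:
  0–5 yr: 4,000 × 65.7% = 2628
  6–17 yr: 26,500 × 35.7% = 9460.5
  18–19 yr: 15,500 × 53.3% = 8261.5
  20+ yr: 4,000 × 54.2% = 2168
Estimated total = 22,518 → 22,500.

22,500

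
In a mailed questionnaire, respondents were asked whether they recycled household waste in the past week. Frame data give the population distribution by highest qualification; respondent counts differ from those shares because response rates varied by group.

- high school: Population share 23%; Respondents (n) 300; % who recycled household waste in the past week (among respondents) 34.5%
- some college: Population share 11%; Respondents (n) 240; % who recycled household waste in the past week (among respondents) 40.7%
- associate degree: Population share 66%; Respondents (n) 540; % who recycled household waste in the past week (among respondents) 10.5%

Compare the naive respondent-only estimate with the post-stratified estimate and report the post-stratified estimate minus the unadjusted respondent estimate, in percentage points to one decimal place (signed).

-4.5 percentage points

Naive respondent-only estimate (weights = respondent counts):
  (300/1080)×34.5 + (240/1080)×40.7 + (540/1080)×10.5 = 23.8778%
Post-stratified estimate weights by population shares:
  0.23×34.5 + 0.11×40.7 + 0.66×10.5 = 19.342%
Difference = 19.342 − 23.8778 = -4.5358 pp.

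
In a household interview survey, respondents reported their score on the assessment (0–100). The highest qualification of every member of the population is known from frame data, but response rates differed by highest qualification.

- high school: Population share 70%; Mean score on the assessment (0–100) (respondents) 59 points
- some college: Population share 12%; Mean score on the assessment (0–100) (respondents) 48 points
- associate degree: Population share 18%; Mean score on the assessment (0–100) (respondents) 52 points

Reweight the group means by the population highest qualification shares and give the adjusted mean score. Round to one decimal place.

Post-stratification weights by population share, not respondent share:
  high school: 0.7 × 59 = 41.3
  some college: 0.12 × 48 = 5.76
  associate degree: 0.18 × 52 = 9.36
Post-stratified estimate = 56.42 → 56.4.

56.4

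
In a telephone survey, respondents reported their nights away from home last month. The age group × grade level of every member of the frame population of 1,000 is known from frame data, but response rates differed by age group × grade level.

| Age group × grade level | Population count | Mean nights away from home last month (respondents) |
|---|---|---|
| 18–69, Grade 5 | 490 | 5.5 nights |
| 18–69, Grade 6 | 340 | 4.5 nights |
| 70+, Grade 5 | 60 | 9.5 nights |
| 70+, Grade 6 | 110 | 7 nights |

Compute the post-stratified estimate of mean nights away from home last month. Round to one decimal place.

5.6

Each cell contributes population-share × respondent value:
  18–69, Grade 5: (490/1,000) × 5.5 = 2.695
  18–69, Grade 6: (340/1,000) × 4.5 = 1.53
  70+, Grade 5: (60/1,000) × 9.5 = 0.57
  70+, Grade 6: (110/1,000) × 7 = 0.77
Post-stratified estimate = 5.565 → 5.6.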